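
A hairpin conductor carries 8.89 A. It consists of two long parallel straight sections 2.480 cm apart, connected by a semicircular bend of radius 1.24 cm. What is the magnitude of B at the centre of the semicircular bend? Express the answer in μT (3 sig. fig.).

The semicircular arc contributes B_arc = μ₀I·π/(4πR) = μ₀I/(4R) = 2.25×10⁻⁴ T.
Each semi-infinite lead is at perpendicular distance R = 0.0124 m from the centre, with the perpendicular foot at its near end, so it contributes μ₀I/(4πR); both point the same way, together 1.43×10⁻⁴ T.
Arc and leads all point the same direction: B = 2.25×10⁻⁴ + 1.43×10⁻⁴ = 3.69×10⁻⁴ T.

B ≈ 369 μT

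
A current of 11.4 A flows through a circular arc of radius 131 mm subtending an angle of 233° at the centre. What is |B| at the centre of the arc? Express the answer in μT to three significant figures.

The Biot–Savart field of a circular arc at its centre is B = μ₀Iφ/(4πR), with φ = 4.067 rad.
B = (4π×10⁻⁷ × 11.4 × 4.067) / (4π × 0.131) = 3.54×10⁻⁵ T.

B ≈ 35.4 μT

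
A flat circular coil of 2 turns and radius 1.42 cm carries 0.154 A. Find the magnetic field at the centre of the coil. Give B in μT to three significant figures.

B ≈ 13.6 μT

For an N-turn flat coil, B = Nμ₀I/(2R) with R = 0.0142 m.
B = 2 × 6.81×10⁻⁶ T = 1.36×10⁻⁵ T.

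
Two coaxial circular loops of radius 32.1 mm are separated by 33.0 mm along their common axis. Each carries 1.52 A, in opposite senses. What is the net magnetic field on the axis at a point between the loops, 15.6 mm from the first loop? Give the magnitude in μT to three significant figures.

B ≈ 1.43 μT

Each loop contributes B = μ₀IR²/[2(R²+z²)^(3/2)] on the axis, with z measured from that loop.
Loop 1 (z = 0.0156 m): B₁ = 2.16×10⁻⁵ T. Loop 2 (z = 0.0174 m): B₂ = 2.02×10⁻⁵ T.
The fields oppose: B = |B₁ − B₂| = 1.43×10⁻⁶ T.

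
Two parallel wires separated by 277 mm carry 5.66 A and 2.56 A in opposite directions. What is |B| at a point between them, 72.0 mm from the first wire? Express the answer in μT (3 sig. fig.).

Each long wire gives B = μ₀I/(2πd). Distances are d₁ = 0.072 m and d₂ = 0.205 m.
B₁ = 1.57×10⁻⁵ T, B₂ = 2.50×10⁻⁶ T.
Between antiparallel currents both contributions point the same way, so they add. B = B₁ + B₂ = 1.57×10⁻⁵ + 2.50×10⁻⁶ = 1.82×10⁻⁵ T.

B ≈ 18.2 μT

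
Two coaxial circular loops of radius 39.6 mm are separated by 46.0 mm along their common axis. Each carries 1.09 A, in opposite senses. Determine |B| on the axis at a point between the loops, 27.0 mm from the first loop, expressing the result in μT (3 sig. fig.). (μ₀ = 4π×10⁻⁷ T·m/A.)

Each loop contributes B = μ₀IR²/[2(R²+z²)^(3/2)] on the axis, with z measured from that loop.
Loop 1 (z = 0.027 m): B₁ = 9.75×10⁻⁶ T. Loop 2 (z = 0.019 m): B₂ = 1.27×10⁻⁵ T.
The fields oppose: B = |B₁ − B₂| = 2.92×10⁻⁶ T.

B ≈ 2.92 μT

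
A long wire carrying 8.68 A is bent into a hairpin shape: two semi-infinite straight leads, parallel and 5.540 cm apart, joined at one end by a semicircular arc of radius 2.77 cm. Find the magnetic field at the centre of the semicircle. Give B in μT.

B ≈ 161 μT

The semicircular arc contributes B_arc = μ₀I·π/(4πR) = μ₀I/(4R) = 9.84×10⁻⁵ T.
Each semi-infinite lead is at perpendicular distance R = 0.0277 m from the centre, with the perpendicular foot at its near end, so it contributes μ₀I/(4πR); both point the same way, together 6.27×10⁻⁵ T.
Arc and leads all point the same direction: B = 9.84×10⁻⁵ + 6.27×10⁻⁵ = 1.61×10⁻⁴ T.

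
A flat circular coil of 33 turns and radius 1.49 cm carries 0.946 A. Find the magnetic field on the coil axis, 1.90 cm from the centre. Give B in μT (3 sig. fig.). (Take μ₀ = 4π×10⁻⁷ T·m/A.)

B ≈ 309 μT

For an N-turn flat coil, B = Nμ₀IR²/[2(R²+z²)^(3/2)] with R = 0.0149 m, z = 0.019 m.
B = 33 × 9.37×10⁻⁶ T = 3.09×10⁻⁴ T.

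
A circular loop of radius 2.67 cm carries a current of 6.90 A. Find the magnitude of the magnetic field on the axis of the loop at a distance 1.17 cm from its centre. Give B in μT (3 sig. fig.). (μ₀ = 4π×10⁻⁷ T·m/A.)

B ≈ 125 μT

On the axis of a circular loop, B = μ₀IR² / [2(R²+z²)^(3/2)].
R² + z² = (0.0267)² + (0.0117)² = 0.0008498 m², and (R²+z²)^(3/2) = 2.48×10⁻⁵ m³.
B = (4π×10⁻⁷ × 6.90 × 0.0007129) / (2 × 2.48×10⁻⁵) = 1.25×10⁻⁴ T.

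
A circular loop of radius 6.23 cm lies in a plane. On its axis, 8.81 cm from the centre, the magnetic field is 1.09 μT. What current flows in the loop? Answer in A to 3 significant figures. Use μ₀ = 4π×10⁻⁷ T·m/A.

On the axis of a loop, B = μ₀IR²/[2(R²+z²)^(3/2)], so I = 2B(R²+z²)^(3/2)/(μ₀R²).
R² + z² = 0.003881 + 0.007762 = 0.01164 m²; raised to 3/2 gives 1.26×10⁻³ m³.
I = 2 × 1.09×10⁻⁶ × 1.26×10⁻³ / (1.26×10⁻⁶ × 0.003881) = 0.562 A.

I ≈ 0.562 A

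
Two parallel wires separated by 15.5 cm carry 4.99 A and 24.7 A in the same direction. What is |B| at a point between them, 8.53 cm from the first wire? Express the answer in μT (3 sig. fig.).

B ≈ 59.2 μT

Each long wire gives B = μ₀I/(2πd). Distances are d₁ = 0.0853 m and d₂ = 0.0697 m.
B₁ = 1.17×10⁻⁵ T, B₂ = 7.09×10⁻⁵ T.
Between parallel currents the two contributions point in opposite directions, so they subtract. B = |B₁ − B₂| = |1.17×10⁻⁵ − 7.09×10⁻⁵| = 5.92×10⁻⁵ T.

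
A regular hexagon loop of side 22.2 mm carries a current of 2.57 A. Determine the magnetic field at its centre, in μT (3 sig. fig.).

Each side is a finite straight segment at perpendicular distance d = a/(2 tan(π/6)) = 0.01923 m from the centre, with end-angles ±π/6.
One side contributes B₁ = (μ₀I/4πd)·2 sin(π/6) = 1.34×10⁻⁵ T.
All 6 sides add in the same direction: B = 6 × 1.34×10⁻⁵ = 8.02×10⁻⁵ T.

B ≈ 80.2 μT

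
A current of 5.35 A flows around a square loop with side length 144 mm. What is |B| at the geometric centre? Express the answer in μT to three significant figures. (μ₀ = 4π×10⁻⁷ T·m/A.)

B ≈ 42.0 μT

Each side is a finite straight segment at perpendicular distance d = a/(2 tan(π/4)) = 0.072 m from the centre, with end-angles ±π/4.
One side contributes B₁ = (μ₀I/4πd)·2 sin(π/4) = 1.05×10⁻⁵ T.
All 4 sides add in the same direction: B = 4 × 1.05×10⁻⁵ = 4.20×10⁻⁵ T.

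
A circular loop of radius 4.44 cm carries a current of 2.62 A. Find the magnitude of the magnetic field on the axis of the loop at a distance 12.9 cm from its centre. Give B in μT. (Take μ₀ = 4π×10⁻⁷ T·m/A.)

B ≈ 1.28 μT

On the axis of a circular loop, B = μ₀IR² / [2(R²+z²)^(3/2)].
R² + z² = (0.0444)² + (0.129)² = 0.01861 m², and (R²+z²)^(3/2) = 2.54×10⁻³ m³.
B = (4π×10⁻⁷ × 2.62 × 0.001971) / (2 × 2.54×10⁻³) = 1.28×10⁻⁶ T.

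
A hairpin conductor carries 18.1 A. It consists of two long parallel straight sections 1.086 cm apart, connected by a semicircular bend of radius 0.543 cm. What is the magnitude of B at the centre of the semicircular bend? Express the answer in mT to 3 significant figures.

B ≈ 1.71 mT

The semicircular arc contributes B_arc = μ₀I·π/(4πR) = μ₀I/(4R) = 1.05×10⁻³ T.
Each semi-infinite lead is at perpendicular distance R = 0.00543 m from the centre, with the perpendicular foot at its near end, so it contributes μ₀I/(4πR); both point the same way, together 6.67×10⁻⁴ T.
Arc and leads all point the same direction: B = 1.05×10⁻³ + 6.67×10⁻⁴ = 1.71×10⁻³ T.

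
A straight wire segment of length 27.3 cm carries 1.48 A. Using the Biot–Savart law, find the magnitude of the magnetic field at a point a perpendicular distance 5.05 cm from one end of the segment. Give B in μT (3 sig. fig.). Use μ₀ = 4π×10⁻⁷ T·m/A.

For a finite straight segment, B = (μ₀I/4πd)(sinθ₁ + sinθ₂), where θ₁, θ₂ are the angles from the perpendicular to each end.
The perpendicular foot is at one end, so the two end-offsets along the wire are 0 and L = 0.273 m.
sinθ₁ = 0/√(0²+0.0505²) = 0.0000; sinθ₂ = 0.273/√(0.273²+0.0505²) = 0.9833.
B = (4π×10⁻⁷ × 1.48) / (4π × 0.0505) × (0.0000 + 0.9833) = 2.88×10⁻⁶ T.

B ≈ 2.88 μT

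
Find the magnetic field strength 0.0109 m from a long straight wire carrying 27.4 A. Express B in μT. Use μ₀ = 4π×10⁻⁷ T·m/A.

B ≈ 503 μT

For an infinitely long straight wire, B = μ₀I/(2πd).
B = (4π×10⁻⁷ × 27.4) / (2π × 0.0109) = 5.03×10⁻⁴ T.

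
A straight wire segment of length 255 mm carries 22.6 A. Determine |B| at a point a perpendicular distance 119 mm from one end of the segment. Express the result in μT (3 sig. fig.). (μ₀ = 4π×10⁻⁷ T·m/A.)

For a finite straight segment, B = (μ₀I/4πd)(sinθ₁ + sinθ₂), where θ₁, θ₂ are the angles from the perpendicular to each end.
The perpendicular foot is at one end, so the two end-offsets along the wire are 0 and L = 0.255 m.
sinθ₁ = 0/√(0²+0.119²) = 0.0000; sinθ₂ = 0.255/√(0.255²+0.119²) = 0.9062.
B = (4π×10⁻⁷ × 22.6) / (4π × 0.119) × (0.0000 + 0.9062) = 1.72×10⁻⁵ T.

B ≈ 17.2 μT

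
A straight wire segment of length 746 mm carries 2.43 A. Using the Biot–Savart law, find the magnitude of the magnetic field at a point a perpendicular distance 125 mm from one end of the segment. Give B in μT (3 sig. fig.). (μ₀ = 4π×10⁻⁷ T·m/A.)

For a finite straight segment, B = (μ₀I/4πd)(sinθ₁ + sinθ₂), where θ₁, θ₂ are the angles from the perpendicular to each end.
The perpendicular foot is at one end, so the two end-offsets along the wire are 0 and L = 0.746 m.
sinθ₁ = 0/√(0²+0.125²) = 0.0000; sinθ₂ = 0.746/√(0.746²+0.125²) = 0.9863.
B = (4π×10⁻⁷ × 2.43) / (4π × 0.125) × (0.0000 + 0.9863) = 1.92×10⁻⁶ T.

B ≈ 1.92 μT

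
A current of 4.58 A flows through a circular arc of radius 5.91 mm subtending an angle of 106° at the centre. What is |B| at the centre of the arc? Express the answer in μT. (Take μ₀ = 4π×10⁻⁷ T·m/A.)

B ≈ 143 μT

The Biot–Savart field of a circular arc at its centre is B = μ₀Iφ/(4πR), with φ = 1.85 rad.
B = (4π×10⁻⁷ × 4.58 × 1.85) / (4π × 0.00591) = 1.43×10⁻⁴ T.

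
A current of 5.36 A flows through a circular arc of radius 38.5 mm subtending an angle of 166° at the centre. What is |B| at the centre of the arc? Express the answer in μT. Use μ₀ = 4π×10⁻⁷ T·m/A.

B ≈ 40.3 μT

The Biot–Savart field of a circular arc at its centre is B = μ₀Iφ/(4πR), with φ = 2.897 rad.
B = (4π×10⁻⁷ × 5.36 × 2.897) / (4π × 0.0385) = 4.03×10⁻⁵ T.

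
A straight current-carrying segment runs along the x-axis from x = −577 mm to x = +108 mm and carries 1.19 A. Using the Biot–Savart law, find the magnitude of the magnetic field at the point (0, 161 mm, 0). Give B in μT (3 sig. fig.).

For a finite straight segment, B = (μ₀I/4πd)(sinθ₁ + sinθ₂), where θ₁, θ₂ are the angles from the perpendicular to each end.
The perpendicular distance is d = 0.161 m; the end-offsets along the wire are a = 0.577 m and b = 0.108 m.
sinθ₁ = 0.577/√(0.577²+0.161²) = 0.9632; sinθ₂ = 0.108/√(0.108²+0.161²) = 0.5571.
B = (4π×10⁻⁷ × 1.19) / (4π × 0.161) × (0.9632 + 0.5571) = 1.12×10⁻⁶ T.

B ≈ 1.12 μT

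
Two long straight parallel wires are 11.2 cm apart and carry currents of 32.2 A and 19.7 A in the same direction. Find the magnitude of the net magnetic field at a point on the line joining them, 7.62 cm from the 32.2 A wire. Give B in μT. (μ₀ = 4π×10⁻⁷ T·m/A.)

Each long wire gives B = μ₀I/(2πd). Distances are d₁ = 0.0762 m and d₂ = 0.0358 m.
B₁ = 8.45×10⁻⁵ T, B₂ = 1.10×10⁻⁴ T.
Between parallel currents the two contributions point in opposite directions, so they subtract. B = |B₁ − B₂| = |8.45×10⁻⁵ − 1.10×10⁻⁴| = 2.55×10⁻⁵ T.

B ≈ 25.5 μT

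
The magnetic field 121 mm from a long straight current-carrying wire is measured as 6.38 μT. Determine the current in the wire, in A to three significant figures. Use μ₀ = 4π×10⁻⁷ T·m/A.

For a long straight wire B = μ₀I/(2πd), so I = 2πdB/μ₀.
I = 2π × 0.121 × 6.38×10⁻⁶ / (4π×10⁻⁷) = 3.86 A.

I ≈ 3.86 A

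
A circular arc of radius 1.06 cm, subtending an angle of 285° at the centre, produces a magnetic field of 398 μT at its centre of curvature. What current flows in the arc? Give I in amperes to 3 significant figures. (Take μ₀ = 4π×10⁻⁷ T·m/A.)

For a circular arc, B = μ₀Iφ/(4πR) with φ in radians; here φ = 4.974 rad.
So I = 4πRB/(μ₀φ) = 4π × 0.0106 × 3.98×10⁻⁴ / (4π×10⁻⁷ × 4.974) = 8.48 A.

I ≈ 8.48 A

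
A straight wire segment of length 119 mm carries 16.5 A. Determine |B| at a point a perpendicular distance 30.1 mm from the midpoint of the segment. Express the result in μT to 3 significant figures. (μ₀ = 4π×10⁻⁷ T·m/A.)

For a finite straight segment, B = (μ₀I/4πd)(sinθ₁ + sinθ₂), where θ₁, θ₂ are the angles from the perpendicular to each end.
The perpendicular from the point meets the wire at its midpoint, so each end is L/2 = 0.0595 m away along the wire.
sinθ₁ = 0.0595/√(0.0595²+0.0301²) = 0.8923; sinθ₂ = 0.0595/√(0.0595²+0.0301²) = 0.8923.
B = (4π×10⁻⁷ × 16.5) / (4π × 0.0301) × (0.8923 + 0.8923) = 9.78×10⁻⁵ T.

B ≈ 97.8 μT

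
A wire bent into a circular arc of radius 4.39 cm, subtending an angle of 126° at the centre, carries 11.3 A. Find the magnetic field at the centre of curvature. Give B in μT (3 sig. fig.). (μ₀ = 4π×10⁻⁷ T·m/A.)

B ≈ 56.6 μT

The Biot–Savart field of a circular arc at its centre is B = μ₀Iφ/(4πR), with φ = 2.199 rad.
B = (4π×10⁻⁷ × 11.3 × 2.199) / (4π × 0.0439) = 5.66×10⁻⁵ T.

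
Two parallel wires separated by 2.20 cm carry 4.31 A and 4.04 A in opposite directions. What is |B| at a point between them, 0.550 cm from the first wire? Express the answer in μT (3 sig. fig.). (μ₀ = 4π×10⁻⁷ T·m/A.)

B ≈ 206 μT

Each long wire gives B = μ₀I/(2πd). Distances are d₁ = 0.0055 m and d₂ = 0.0165 m.
B₁ = 1.57×10⁻⁴ T, B₂ = 4.90×10⁻⁵ T.
Between antiparallel currents both contributions point the same way, so they add. B = B₁ + B₂ = 1.57×10⁻⁴ + 4.90×10⁻⁵ = 2.06×10⁻⁴ T.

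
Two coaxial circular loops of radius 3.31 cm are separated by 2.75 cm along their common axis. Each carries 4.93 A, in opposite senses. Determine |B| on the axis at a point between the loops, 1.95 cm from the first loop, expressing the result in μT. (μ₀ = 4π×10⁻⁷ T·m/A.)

Each loop contributes B = μ₀IR²/[2(R²+z²)^(3/2)] on the axis, with z measured from that loop.
Loop 1 (z = 0.0195 m): B₁ = 5.99×10⁻⁵ T. Loop 2 (z = 0.008 m): B₂ = 8.59×10⁻⁵ T.
The fields oppose: B = |B₁ − B₂| = 2.61×10⁻⁵ T.

B ≈ 26.1 μT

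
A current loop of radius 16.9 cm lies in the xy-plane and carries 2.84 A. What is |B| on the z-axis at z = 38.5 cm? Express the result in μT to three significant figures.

On the axis of a circular loop, B = μ₀IR² / [2(R²+z²)^(3/2)].
R² + z² = (0.169)² + (0.385)² = 0.1768 m², and (R²+z²)^(3/2) = 7.43×10⁻² m³.
B = (4π×10⁻⁷ × 2.84 × 0.02856) / (2 × 7.43×10⁻²) = 6.86×10⁻⁷ T.

B ≈ 0.686 μT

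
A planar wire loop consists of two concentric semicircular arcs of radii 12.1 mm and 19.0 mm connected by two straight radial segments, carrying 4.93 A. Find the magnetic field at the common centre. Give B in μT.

B ≈ 46.5 μT

The radial connectors point toward the centre, so dl × r̂ = 0 and they contribute nothing.
Each semicircle gives μ₀I/(4R): inner arc 1.28×10⁻⁴ T, outer arc 8.15×10⁻⁵ T.
The two arcs carry current in opposite angular senses, so their fields oppose: B = |1.28×10⁻⁴ − 8.15×10⁻⁵| = 4.65×10⁻⁵ T.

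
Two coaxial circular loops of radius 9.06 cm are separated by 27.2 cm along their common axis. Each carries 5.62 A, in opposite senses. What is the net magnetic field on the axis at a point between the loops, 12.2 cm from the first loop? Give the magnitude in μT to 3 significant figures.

B ≈ 2.87 μT

Each loop contributes B = μ₀IR²/[2(R²+z²)^(3/2)] on the axis, with z measured from that loop.
Loop 1 (z = 0.122 m): B₁ = 8.26×10⁻⁶ T. Loop 2 (z = 0.15 m): B₂ = 5.39×10⁻⁶ T.
The fields oppose: B = |B₁ − B₂| = 2.87×10⁻⁶ T.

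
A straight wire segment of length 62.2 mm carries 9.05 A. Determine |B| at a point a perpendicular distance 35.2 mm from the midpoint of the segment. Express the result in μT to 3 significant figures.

For a finite straight segment, B = (μ₀I/4πd)(sinθ₁ + sinθ₂), where θ₁, θ₂ are the angles from the perpendicular to each end.
The perpendicular from the point meets the wire at its midpoint, so each end is L/2 = 0.0311 m away along the wire.
sinθ₁ = 0.0311/√(0.0311²+0.0352²) = 0.6621; sinθ₂ = 0.0311/√(0.0311²+0.0352²) = 0.6621.
B = (4π×10⁻⁷ × 9.05) / (4π × 0.0352) × (0.6621 + 0.6621) = 3.40×10⁻⁵ T.

B ≈ 34.0 μT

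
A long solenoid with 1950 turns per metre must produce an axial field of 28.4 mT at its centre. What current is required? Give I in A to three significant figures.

I ≈ 11.6 A

Inside a long solenoid B = μ₀nI with n = 1950 m⁻¹, so I = B/(μ₀n).
I = 2.84×10⁻² / (4π×10⁻⁷ × 1950) = 11.6 A.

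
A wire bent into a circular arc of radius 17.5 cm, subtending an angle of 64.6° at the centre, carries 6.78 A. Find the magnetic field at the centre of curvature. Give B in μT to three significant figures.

B ≈ 4.37 μT

The Biot–Savart field of a circular arc at its centre is B = μ₀Iφ/(4πR), with φ = 1.127 rad.
B = (4π×10⁻⁷ × 6.78 × 1.127) / (4π × 0.175) = 4.37×10⁻⁶ T.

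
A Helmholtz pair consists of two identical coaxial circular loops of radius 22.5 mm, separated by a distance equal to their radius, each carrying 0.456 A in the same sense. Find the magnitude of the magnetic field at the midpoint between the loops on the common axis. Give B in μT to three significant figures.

B ≈ 18.2 μT

Each loop contributes B = μ₀IR²/[2(R²+z²)^(3/2)] on the axis, with z measured from that loop.
Loop 1 (z = 0.01125 m): B₁ = 9.11×10⁻⁶ T. Loop 2 (z = 0.01125 m): B₂ = 9.11×10⁻⁶ T.
The fields add: B = B₁ + B₂ = 1.82×10⁻⁵ T.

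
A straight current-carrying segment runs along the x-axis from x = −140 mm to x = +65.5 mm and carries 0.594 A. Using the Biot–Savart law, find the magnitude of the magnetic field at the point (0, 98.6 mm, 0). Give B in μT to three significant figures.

B ≈ 0.826 μT

For a finite straight segment, B = (μ₀I/4πd)(sinθ₁ + sinθ₂), where θ₁, θ₂ are the angles from the perpendicular to each end.
The perpendicular distance is d = 0.0986 m; the end-offsets along the wire are a = 0.14 m and b = 0.0655 m.
sinθ₁ = 0.14/√(0.14²+0.0986²) = 0.8176; sinθ₂ = 0.0655/√(0.0655²+0.0986²) = 0.5533.
B = (4π×10⁻⁷ × 0.594) / (4π × 0.0986) × (0.8176 + 0.5533) = 8.26×10⁻⁷ T.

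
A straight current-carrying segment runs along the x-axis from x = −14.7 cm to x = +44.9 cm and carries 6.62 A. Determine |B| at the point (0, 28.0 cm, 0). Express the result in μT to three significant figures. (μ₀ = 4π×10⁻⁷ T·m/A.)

For a finite straight segment, B = (μ₀I/4πd)(sinθ₁ + sinθ₂), where θ₁, θ₂ are the angles from the perpendicular to each end.
The perpendicular distance is d = 0.28 m; the end-offsets along the wire are a = 0.147 m and b = 0.449 m.
sinθ₁ = 0.147/√(0.147²+0.28²) = 0.4648; sinθ₂ = 0.449/√(0.449²+0.28²) = 0.8485.
B = (4π×10⁻⁷ × 6.62) / (4π × 0.28) × (0.4648 + 0.8485) = 3.11×10⁻⁶ T.

B ≈ 3.11 μT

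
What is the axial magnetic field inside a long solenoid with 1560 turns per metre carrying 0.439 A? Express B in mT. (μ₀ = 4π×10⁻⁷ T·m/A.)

B ≈ 0.861 mT

Inside a long solenoid, B = μ₀nI with n = 1560 turns/m.
B = 4π×10⁻⁷ × 1560 × 0.439 = 8.61×10⁻⁴ T.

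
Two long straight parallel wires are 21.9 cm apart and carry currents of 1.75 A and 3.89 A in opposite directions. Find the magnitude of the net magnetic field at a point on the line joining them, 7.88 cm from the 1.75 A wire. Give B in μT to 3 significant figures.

Each long wire gives B = μ₀I/(2πd). Distances are d₁ = 0.0788 m and d₂ = 0.1402 m.
B₁ = 4.44×10⁻⁶ T, B₂ = 5.55×10⁻⁶ T.
Between antiparallel currents both contributions point the same way, so they add. B = B₁ + B₂ = 4.44×10⁻⁶ + 5.55×10⁻⁶ = 9.99×10⁻⁶ T.

B ≈ 9.99 μT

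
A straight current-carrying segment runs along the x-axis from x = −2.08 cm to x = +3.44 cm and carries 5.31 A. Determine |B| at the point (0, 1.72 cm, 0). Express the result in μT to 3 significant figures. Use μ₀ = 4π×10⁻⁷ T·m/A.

B ≈ 51.4 μT

For a finite straight segment, B = (μ₀I/4πd)(sinθ₁ + sinθ₂), where θ₁, θ₂ are the angles from the perpendicular to each end.
The perpendicular distance is d = 0.0172 m; the end-offsets along the wire are a = 0.0208 m and b = 0.0344 m.
sinθ₁ = 0.0208/√(0.0208²+0.0172²) = 0.7706; sinθ₂ = 0.0344/√(0.0344²+0.0172²) = 0.8944.
B = (4π×10⁻⁷ × 5.31) / (4π × 0.0172) × (0.7706 + 0.8944) = 5.14×10⁻⁵ T.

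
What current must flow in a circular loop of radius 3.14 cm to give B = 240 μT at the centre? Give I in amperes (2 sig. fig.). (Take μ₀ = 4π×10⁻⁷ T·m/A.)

I ≈ 12 A

At the centre of a circular loop B = μ₀I/(2R), so I = 2RB/μ₀.
With R = 0.0314 m, I = 2 × 0.0314 × 2.40×10⁻⁴ / (4π×10⁻⁷) = 12.0 A.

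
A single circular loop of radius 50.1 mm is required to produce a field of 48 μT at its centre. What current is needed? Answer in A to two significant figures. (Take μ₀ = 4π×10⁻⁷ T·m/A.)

At the centre of a circular loop B = μ₀I/(2R), so I = 2RB/μ₀.
With R = 0.0501 m, I = 2 × 0.0501 × 4.80×10⁻⁵ / (4π×10⁻⁷) = 3.83 A.

I ≈ 3.8 A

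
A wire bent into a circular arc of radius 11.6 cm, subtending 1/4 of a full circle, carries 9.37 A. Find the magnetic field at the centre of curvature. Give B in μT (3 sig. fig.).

The Biot–Savart field of a circular arc at its centre is B = μ₀Iφ/(4πR), with φ = 1.571 rad.
B = (4π×10⁻⁷ × 9.37 × 1.571) / (4π × 0.116) = 1.27×10⁻⁵ T.

B ≈ 12.7 μT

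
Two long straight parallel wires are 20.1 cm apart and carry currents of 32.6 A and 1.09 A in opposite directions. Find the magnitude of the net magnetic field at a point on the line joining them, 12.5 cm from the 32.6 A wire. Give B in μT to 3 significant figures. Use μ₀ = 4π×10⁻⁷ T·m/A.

Each long wire gives B = μ₀I/(2πd). Distances are d₁ = 0.125 m and d₂ = 0.076 m.
B₁ = 5.22×10⁻⁵ T, B₂ = 2.87×10⁻⁶ T.
Between antiparallel currents both contributions point the same way, so they add. B = B₁ + B₂ = 5.22×10⁻⁵ + 2.87×10⁻⁶ = 5.50×10⁻⁵ T.

B ≈ 55.0 μT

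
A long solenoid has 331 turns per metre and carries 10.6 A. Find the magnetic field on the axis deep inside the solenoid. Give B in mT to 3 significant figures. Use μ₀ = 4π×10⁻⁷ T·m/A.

Inside a long solenoid, B = μ₀nI with n = 331 turns/m.
B = 4π×10⁻⁷ × 331 × 10.6 = 4.41×10⁻³ T.

B ≈ 4.41 mT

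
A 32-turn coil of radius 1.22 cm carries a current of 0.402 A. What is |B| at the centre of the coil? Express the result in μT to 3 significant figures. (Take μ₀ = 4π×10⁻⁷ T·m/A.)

B ≈ 663 μT

For an N-turn flat coil, B = Nμ₀I/(2R) with R = 0.0122 m.
B = 32 × 2.07×10⁻⁵ T = 6.63×10⁻⁴ T.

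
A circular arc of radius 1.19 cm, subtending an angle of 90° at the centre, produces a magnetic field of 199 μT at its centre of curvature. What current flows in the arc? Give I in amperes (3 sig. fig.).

I ≈ 15.1 A

For a circular arc, B = μ₀Iφ/(4πR) with φ in radians; here φ = 1.571 rad.
So I = 4πRB/(μ₀φ) = 4π × 0.0119 × 1.99×10⁻⁴ / (4π×10⁻⁷ × 1.571) = 15.1 A.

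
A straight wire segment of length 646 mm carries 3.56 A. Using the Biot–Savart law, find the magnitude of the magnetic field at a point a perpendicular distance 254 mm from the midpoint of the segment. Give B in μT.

For a finite straight segment, B = (μ₀I/4πd)(sinθ₁ + sinθ₂), where θ₁, θ₂ are the angles from the perpendicular to each end.
The perpendicular from the point meets the wire at its midpoint, so each end is L/2 = 0.323 m away along the wire.
sinθ₁ = 0.323/√(0.323²+0.254²) = 0.7861; sinθ₂ = 0.323/√(0.323²+0.254²) = 0.7861.
B = (4π×10⁻⁷ × 3.56) / (4π × 0.254) × (0.7861 + 0.7861) = 2.20×10⁻⁶ T.

B ≈ 2.20 μT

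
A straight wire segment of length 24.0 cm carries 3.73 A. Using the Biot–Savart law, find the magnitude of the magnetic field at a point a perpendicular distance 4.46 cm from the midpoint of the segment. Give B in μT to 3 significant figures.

For a finite straight segment, B = (μ₀I/4πd)(sinθ₁ + sinθ₂), where θ₁, θ₂ are the angles from the perpendicular to each end.
The perpendicular from the point meets the wire at its midpoint, so each end is L/2 = 0.12 m away along the wire.
sinθ₁ = 0.12/√(0.12²+0.0446²) = 0.9374; sinθ₂ = 0.12/√(0.12²+0.0446²) = 0.9374.
B = (4π×10⁻⁷ × 3.73) / (4π × 0.0446) × (0.9374 + 0.9374) = 1.57×10⁻⁵ T.

B ≈ 15.7 μT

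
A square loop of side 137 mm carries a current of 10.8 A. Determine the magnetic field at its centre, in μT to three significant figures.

B ≈ 89.2 μT

Each side is a finite straight segment at perpendicular distance d = a/(2 tan(π/4)) = 0.0685 m from the centre, with end-angles ±π/4.
One side contributes B₁ = (μ₀I/4πd)·2 sin(π/4) = 2.23×10⁻⁵ T.
All 4 sides add in the same direction: B = 4 × 2.23×10⁻⁵ = 8.92×10⁻⁵ T.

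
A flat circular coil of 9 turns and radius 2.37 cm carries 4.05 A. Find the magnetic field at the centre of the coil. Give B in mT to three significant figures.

B ≈ 0.966 mT

For an N-turn flat coil, B = Nμ₀I/(2R) with R = 0.0237 m.
B = 9 × 1.07×10⁻⁴ T = 9.66×10⁻⁴ T.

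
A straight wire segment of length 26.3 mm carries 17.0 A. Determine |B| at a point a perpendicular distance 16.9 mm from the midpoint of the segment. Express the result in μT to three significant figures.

For a finite straight segment, B = (μ₀I/4πd)(sinθ₁ + sinθ₂), where θ₁, θ₂ are the angles from the perpendicular to each end.
The perpendicular from the point meets the wire at its midpoint, so each end is L/2 = 0.01315 m away along the wire.
sinθ₁ = 0.01315/√(0.01315²+0.0169²) = 0.6141; sinθ₂ = 0.01315/√(0.01315²+0.0169²) = 0.6141.
B = (4π×10⁻⁷ × 17.0) / (4π × 0.0169) × (0.6141 + 0.6141) = 1.24×10⁻⁴ T.

B ≈ 124 μT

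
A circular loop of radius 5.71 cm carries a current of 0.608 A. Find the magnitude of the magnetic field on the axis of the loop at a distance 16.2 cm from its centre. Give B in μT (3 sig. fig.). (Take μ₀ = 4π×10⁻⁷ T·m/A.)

On the axis of a circular loop, B = μ₀IR² / [2(R²+z²)^(3/2)].
R² + z² = (0.0571)² + (0.162)² = 0.0295 m², and (R²+z²)^(3/2) = 5.07×10⁻³ m³.
B = (4π×10⁻⁷ × 0.608 × 0.00326) / (2 × 5.07×10⁻³) = 2.46×10⁻⁷ T.

B ≈ 0.246 μT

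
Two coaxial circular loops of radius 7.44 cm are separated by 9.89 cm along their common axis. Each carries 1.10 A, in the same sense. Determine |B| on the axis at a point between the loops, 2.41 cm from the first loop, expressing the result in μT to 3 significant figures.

B ≈ 11.3 μT

Each loop contributes B = μ₀IR²/[2(R²+z²)^(3/2)] on the axis, with z measured from that loop.
Loop 1 (z = 0.0241 m): B₁ = 8.00×10⁻⁶ T. Loop 2 (z = 0.0748 m): B₂ = 3.26×10⁻⁶ T.
The fields add: B = B₁ + B₂ = 1.13×10⁻⁵ T.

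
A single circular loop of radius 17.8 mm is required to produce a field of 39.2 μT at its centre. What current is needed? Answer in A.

At the centre of a circular loop B = μ₀I/(2R), so I = 2RB/μ₀.
With R = 0.0178 m, I = 2 × 0.0178 × 3.92×10⁻⁵ / (4π×10⁻⁷) = 1.11 A.

I ≈ 1.11 A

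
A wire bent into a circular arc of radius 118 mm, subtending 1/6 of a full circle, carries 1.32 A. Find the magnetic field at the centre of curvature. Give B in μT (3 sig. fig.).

The Biot–Savart field of a circular arc at its centre is B = μ₀Iφ/(4πR), with φ = 1.047 rad.
B = (4π×10⁻⁷ × 1.32 × 1.047) / (4π × 0.118) = 1.17×10⁻⁶ T.

B ≈ 1.17 μT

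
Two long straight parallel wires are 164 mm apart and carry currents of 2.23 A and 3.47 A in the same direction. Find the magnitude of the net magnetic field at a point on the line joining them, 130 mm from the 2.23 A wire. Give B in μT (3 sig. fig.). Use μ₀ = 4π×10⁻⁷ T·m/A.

B ≈ 17.0 μT

Each long wire gives B = μ₀I/(2πd). Distances are d₁ = 0.13 m and d₂ = 0.034 m.
B₁ = 3.43×10⁻⁶ T, B₂ = 2.04×10⁻⁵ T.
Between parallel currents the two contributions point in opposite directions, so they subtract. B = |B₁ − B₂| = |3.43×10⁻⁶ − 2.04×10⁻⁵| = 1.70×10⁻⁵ T.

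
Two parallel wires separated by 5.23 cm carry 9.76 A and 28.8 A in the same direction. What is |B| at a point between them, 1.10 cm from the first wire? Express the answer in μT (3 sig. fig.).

B ≈ 38.0 μT

Each long wire gives B = μ₀I/(2πd). Distances are d₁ = 0.011 m and d₂ = 0.0413 m.
B₁ = 1.77×10⁻⁴ T, B₂ = 1.39×10⁻⁴ T.
Between parallel currents the two contributions point in opposite directions, so they subtract. B = |B₁ − B₂| = |1.77×10⁻⁴ − 1.39×10⁻⁴| = 3.80×10⁻⁵ T.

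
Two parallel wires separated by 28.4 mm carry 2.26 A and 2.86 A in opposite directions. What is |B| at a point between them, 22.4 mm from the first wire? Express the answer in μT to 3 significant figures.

Each long wire gives B = μ₀I/(2πd). Distances are d₁ = 0.0224 m and d₂ = 0.006 m.
B₁ = 2.02×10⁻⁵ T, B₂ = 9.53×10⁻⁵ T.
Between antiparallel currents both contributions point the same way, so they add. B = B₁ + B₂ = 2.02×10⁻⁵ + 9.53×10⁻⁵ = 1.16×10⁻⁴ T.

B ≈ 116 μT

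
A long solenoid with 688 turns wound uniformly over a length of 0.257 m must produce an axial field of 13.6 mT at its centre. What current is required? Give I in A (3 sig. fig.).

Inside a long solenoid B = μ₀nI with n = 2677 m⁻¹, so I = B/(μ₀n).
I = 1.36×10⁻² / (4π×10⁻⁷ × 2677) = 4.04 A.

I ≈ 4.04 A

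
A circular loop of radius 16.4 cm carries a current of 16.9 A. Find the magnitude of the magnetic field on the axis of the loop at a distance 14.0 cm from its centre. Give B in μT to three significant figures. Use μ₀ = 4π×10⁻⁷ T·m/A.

B ≈ 28.5 μT

On the axis of a circular loop, B = μ₀IR² / [2(R²+z²)^(3/2)].
R² + z² = (0.164)² + (0.14)² = 0.0465 m², and (R²+z²)^(3/2) = 1.00×10⁻² m³.
B = (4π×10⁻⁷ × 16.9 × 0.0269) / (2 × 1.00×10⁻²) = 2.85×10⁻⁵ T.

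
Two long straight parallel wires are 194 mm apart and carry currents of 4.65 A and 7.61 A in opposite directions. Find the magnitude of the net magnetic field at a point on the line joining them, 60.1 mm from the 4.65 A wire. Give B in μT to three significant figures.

Each long wire gives B = μ₀I/(2πd). Distances are d₁ = 0.0601 m and d₂ = 0.1339 m.
B₁ = 1.55×10⁻⁵ T, B₂ = 1.14×10⁻⁵ T.
Between antiparallel currents both contributions point the same way, so they add. B = B₁ + B₂ = 1.55×10⁻⁵ + 1.14×10⁻⁵ = 2.68×10⁻⁵ T.

B ≈ 26.8 μT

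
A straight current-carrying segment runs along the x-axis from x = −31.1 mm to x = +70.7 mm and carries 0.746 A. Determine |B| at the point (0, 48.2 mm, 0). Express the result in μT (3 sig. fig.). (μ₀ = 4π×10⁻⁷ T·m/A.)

B ≈ 2.12 μT

For a finite straight segment, B = (μ₀I/4πd)(sinθ₁ + sinθ₂), where θ₁, θ₂ are the angles from the perpendicular to each end.
The perpendicular distance is d = 0.0482 m; the end-offsets along the wire are a = 0.0311 m and b = 0.0707 m.
sinθ₁ = 0.0311/√(0.0311²+0.0482²) = 0.5422; sinθ₂ = 0.0707/√(0.0707²+0.0482²) = 0.8263.
B = (4π×10⁻⁷ × 0.746) / (4π × 0.0482) × (0.5422 + 0.8263) = 2.12×10⁻⁶ T.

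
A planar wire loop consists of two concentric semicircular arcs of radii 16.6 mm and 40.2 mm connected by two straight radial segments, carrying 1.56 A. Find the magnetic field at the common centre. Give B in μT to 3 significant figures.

The radial connectors point toward the centre, so dl × r̂ = 0 and they contribute nothing.
Each semicircle gives μ₀I/(4R): inner arc 2.95×10⁻⁵ T, outer arc 1.22×10⁻⁵ T.
The two arcs carry current in opposite angular senses, so their fields oppose: B = |2.95×10⁻⁵ − 1.22×10⁻⁵| = 1.73×10⁻⁵ T.

B ≈ 17.3 μT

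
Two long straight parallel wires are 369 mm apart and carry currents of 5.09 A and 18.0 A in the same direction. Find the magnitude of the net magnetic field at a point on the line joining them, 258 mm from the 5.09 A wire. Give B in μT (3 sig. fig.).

B ≈ 28.5 μT

Each long wire gives B = μ₀I/(2πd). Distances are d₁ = 0.258 m and d₂ = 0.111 m.
B₁ = 3.95×10⁻⁶ T, B₂ = 3.24×10⁻⁵ T.
Between parallel currents the two contributions point in opposite directions, so they subtract. B = |B₁ − B₂| = |3.95×10⁻⁶ − 3.24×10⁻⁵| = 2.85×10⁻⁵ T.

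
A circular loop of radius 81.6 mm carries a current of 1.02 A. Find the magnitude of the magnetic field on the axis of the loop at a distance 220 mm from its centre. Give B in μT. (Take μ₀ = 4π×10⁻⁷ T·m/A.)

On the axis of a circular loop, B = μ₀IR² / [2(R²+z²)^(3/2)].
R² + z² = (0.0816)² + (0.22)² = 0.05506 m², and (R²+z²)^(3/2) = 1.29×10⁻² m³.
B = (4π×10⁻⁷ × 1.02 × 0.006659) / (2 × 1.29×10⁻²) = 3.30×10⁻⁷ T.

B ≈ 0.330 μT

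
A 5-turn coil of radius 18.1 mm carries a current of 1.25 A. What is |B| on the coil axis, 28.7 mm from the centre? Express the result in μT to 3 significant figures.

For an N-turn flat coil, B = Nμ₀IR²/[2(R²+z²)^(3/2)] with R = 0.0181 m, z = 0.0287 m.
B = 5 × 6.59×10⁻⁶ T = 3.29×10⁻⁵ T.

B ≈ 32.9 μT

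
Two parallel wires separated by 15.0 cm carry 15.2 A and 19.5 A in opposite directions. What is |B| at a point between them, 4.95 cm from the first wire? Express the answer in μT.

B ≈ 100 μT

Each long wire gives B = μ₀I/(2πd). Distances are d₁ = 0.0495 m and d₂ = 0.1005 m.
B₁ = 6.14×10⁻⁵ T, B₂ = 3.88×10⁻⁵ T.
Between antiparallel currents both contributions point the same way, so they add. B = B₁ + B₂ = 6.14×10⁻⁵ + 3.88×10⁻⁵ = 1.00×10⁻⁴ T.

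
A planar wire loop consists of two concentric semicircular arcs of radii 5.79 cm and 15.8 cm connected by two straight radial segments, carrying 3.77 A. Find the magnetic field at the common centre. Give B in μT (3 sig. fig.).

The radial connectors point toward the centre, so dl × r̂ = 0 and they contribute nothing.
Each semicircle gives μ₀I/(4R): inner arc 2.05×10⁻⁵ T, outer arc 7.50×10⁻⁶ T.
The two arcs carry current in opposite angular senses, so their fields oppose: B = |2.05×10⁻⁵ − 7.50×10⁻⁶| = 1.30×10⁻⁵ T.

B ≈ 13.0 μT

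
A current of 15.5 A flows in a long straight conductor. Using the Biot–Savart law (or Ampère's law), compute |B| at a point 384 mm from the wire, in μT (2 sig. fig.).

B ≈ 8.1 μT

For an infinitely long straight wire, B = μ₀I/(2πd).
B = (4π×10⁻⁷ × 15.5) / (2π × 0.384) = 8.07×10⁻⁶ T.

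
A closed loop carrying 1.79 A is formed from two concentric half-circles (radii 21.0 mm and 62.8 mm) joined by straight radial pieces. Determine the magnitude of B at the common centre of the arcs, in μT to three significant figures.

The radial connectors point toward the centre, so dl × r̂ = 0 and they contribute nothing.
Each semicircle gives μ₀I/(4R): inner arc 2.68×10⁻⁵ T, outer arc 8.95×10⁻⁶ T.
The two arcs carry current in opposite angular senses, so their fields oppose: B = |2.68×10⁻⁵ − 8.95×10⁻⁶| = 1.78×10⁻⁵ T.

B ≈ 17.8 μT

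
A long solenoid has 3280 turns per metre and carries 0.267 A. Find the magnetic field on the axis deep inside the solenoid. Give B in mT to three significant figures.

B ≈ 1.10 mT

Inside a long solenoid, B = μ₀nI with n = 3280 turns/m.
B = 4π×10⁻⁷ × 3280 × 0.267 = 1.10×10⁻³ T.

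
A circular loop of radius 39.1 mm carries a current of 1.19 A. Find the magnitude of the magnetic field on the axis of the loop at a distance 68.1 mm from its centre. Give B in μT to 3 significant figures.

On the axis of a circular loop, B = μ₀IR² / [2(R²+z²)^(3/2)].
R² + z² = (0.0391)² + (0.0681)² = 0.006166 m², and (R²+z²)^(3/2) = 4.84×10⁻⁴ m³.
B = (4π×10⁻⁷ × 1.19 × 0.001529) / (2 × 4.84×10⁻⁴) = 2.36×10⁻⁶ T.

B ≈ 2.36 μT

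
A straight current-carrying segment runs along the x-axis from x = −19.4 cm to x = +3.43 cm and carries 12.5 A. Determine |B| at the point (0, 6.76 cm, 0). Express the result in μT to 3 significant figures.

For a finite straight segment, B = (μ₀I/4πd)(sinθ₁ + sinθ₂), where θ₁, θ₂ are the angles from the perpendicular to each end.
The perpendicular distance is d = 0.0676 m; the end-offsets along the wire are a = 0.194 m and b = 0.0343 m.
sinθ₁ = 0.194/√(0.194²+0.0676²) = 0.9443; sinθ₂ = 0.0343/√(0.0343²+0.0676²) = 0.4525.
B = (4π×10⁻⁷ × 12.5) / (4π × 0.0676) × (0.9443 + 0.4525) = 2.58×10⁻⁵ T.

B ≈ 25.8 μT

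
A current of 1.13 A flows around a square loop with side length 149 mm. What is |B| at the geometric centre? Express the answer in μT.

Each side is a finite straight segment at perpendicular distance d = a/(2 tan(π/4)) = 0.0745 m from the centre, with end-angles ±π/4.
One side contributes B₁ = (μ₀I/4πd)·2 sin(π/4) = 2.15×10⁻⁶ T.
All 4 sides add in the same direction: B = 4 × 2.15×10⁻⁶ = 8.58×10⁻⁶ T.

B ≈ 8.58 μT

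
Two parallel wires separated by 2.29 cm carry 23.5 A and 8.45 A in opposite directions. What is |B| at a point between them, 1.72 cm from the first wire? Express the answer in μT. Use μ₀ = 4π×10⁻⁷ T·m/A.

Each long wire gives B = μ₀I/(2πd). Distances are d₁ = 0.0172 m and d₂ = 0.0057 m.
B₁ = 2.73×10⁻⁴ T, B₂ = 2.96×10⁻⁴ T.
Between antiparallel currents both contributions point the same way, so they add. B = B₁ + B₂ = 2.73×10⁻⁴ + 2.96×10⁻⁴ = 5.70×10⁻⁴ T.

B ≈ 570 μT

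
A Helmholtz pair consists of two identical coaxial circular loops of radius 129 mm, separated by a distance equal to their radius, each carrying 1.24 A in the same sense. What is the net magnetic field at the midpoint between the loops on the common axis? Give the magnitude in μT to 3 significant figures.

B ≈ 8.64 μT

Each loop contributes B = μ₀IR²/[2(R²+z²)^(3/2)] on the axis, with z measured from that loop.
Loop 1 (z = 0.0645 m): B₁ = 4.32×10⁻⁶ T. Loop 2 (z = 0.0645 m): B₂ = 4.32×10⁻⁶ T.
The fields add: B = B₁ + B₂ = 8.64×10⁻⁶ T.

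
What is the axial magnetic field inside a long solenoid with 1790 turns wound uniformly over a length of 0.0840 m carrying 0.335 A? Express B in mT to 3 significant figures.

Inside a long solenoid, B = μ₀nI with n = 2.131×10⁴ turns/m.
B = 4π×10⁻⁷ × 2.131×10⁴ × 0.335 = 8.97×10⁻³ T.

B ≈ 8.97 mT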